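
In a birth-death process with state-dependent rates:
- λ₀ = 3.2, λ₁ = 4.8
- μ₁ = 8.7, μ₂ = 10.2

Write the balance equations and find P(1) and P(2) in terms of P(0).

Balance equations:
State 0: λ₀P₀ = μ₁P₁ → P₁ = (λ₀/μ₁)P₀ = (3.2/8.7)P₀ = 0.3678P₀
State 1: P₂ = (λ₀λ₁)/(μ₁μ₂)P₀ = (3.2×4.8)/(8.7×10.2)P₀ = 0.1731P₀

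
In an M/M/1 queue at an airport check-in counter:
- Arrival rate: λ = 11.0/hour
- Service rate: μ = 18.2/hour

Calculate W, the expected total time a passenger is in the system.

First, compute utilization: ρ = λ/μ = 11.0/18.2 = 0.6044
For M/M/1: W = 1/(μ-λ)
W = 1/(18.2-11.0) = 1/7.20
W = 0.1389 hours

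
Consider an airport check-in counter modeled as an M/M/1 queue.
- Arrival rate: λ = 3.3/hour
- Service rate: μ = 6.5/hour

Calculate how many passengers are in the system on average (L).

ρ = λ/μ = 3.3/6.5 = 0.5077
For M/M/1: L = λ/(μ-λ)
L = 3.3/(6.5-3.3) = 3.3/3.20
L = 1.0312 passengers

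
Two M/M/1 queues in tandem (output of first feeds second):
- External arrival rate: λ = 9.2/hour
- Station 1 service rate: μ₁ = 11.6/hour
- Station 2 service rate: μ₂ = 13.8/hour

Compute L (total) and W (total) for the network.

By Jackson's theorem, each station behaves as independent M/M/1.
Station 1: ρ₁ = 9.2/11.6 = 0.7931, L₁ = ρ₁/(1-ρ₁) = λ/(μ₁-λ) = 9.2/2.40 = 3.8333
Station 2: ρ₂ = 9.2/13.8 = 0.6667, L₂ = ρ₂/(1-ρ₂) = λ/(μ₂-λ) = 9.2/4.60 = 2.0000
Total: L = L₁ + L₂ = 3.8333 + 2.0000 = 5.8333
W = L/λ = 5.8333/9.2 = 0.6341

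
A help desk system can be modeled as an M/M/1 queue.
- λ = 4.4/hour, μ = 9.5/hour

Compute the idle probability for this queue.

ρ = λ/μ = 4.4/9.5 = 0.4632
P(0) = 1 - ρ = 1 - 0.4632 = 0.5368
The server is idle 53.68% of the time.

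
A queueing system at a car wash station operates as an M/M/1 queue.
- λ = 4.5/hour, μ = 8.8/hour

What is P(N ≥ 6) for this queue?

ρ = λ/μ = 4.5/8.8 = 0.51136
P(N ≥ n) = ρⁿ
P(N ≥ 6) = 0.51136^6
P(N ≥ 6) = 0.01788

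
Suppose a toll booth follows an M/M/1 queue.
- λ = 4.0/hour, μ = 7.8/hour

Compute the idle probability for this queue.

ρ = λ/μ = 4.0/7.8 = 0.5128
P(0) = 1 - ρ = 1 - 0.5128 = 0.4872
The server is idle 48.72% of the time.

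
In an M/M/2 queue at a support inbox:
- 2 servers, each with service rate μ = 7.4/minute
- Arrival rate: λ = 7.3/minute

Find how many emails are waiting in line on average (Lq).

Traffic intensity: ρ = λ/(cμ) = 7.3/(2×7.4) = 0.4932
Since ρ = 0.4932 < 1, system is stable.
Offered load a = λ/μ = cρ = 7.3/7.4 = 0.9865
P₀ = [ Σₙ₌₀^1 aⁿ/n! + a^2/(2!(1-ρ)) ]⁻¹
Σ = a^0/0! + a^1/1! = 1.0000 + 0.9865 = 1.9865
a^2/(2!(1-ρ)) = 0.97316/(2 × 0.50676) = 0.9602
P₀ = 1/(1.9865 + 0.9602) = 0.3394
Lq = P₀·a^2·ρ / (2!(1-ρ)²) = 0.3394 × 0.9732 × 0.4932 / (2 × 0.2568) = 0.3172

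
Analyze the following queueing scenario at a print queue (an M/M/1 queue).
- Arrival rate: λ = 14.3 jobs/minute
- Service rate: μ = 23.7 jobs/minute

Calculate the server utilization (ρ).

Server utilization: ρ = λ/μ
ρ = 14.3/23.7 = 0.6034
The server is busy 60.34% of the time.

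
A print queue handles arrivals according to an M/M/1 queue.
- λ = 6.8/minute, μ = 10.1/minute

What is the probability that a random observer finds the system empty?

ρ = λ/μ = 6.8/10.1 = 0.6733
P(0) = 1 - ρ = 1 - 0.6733 = 0.3267
The server is idle 32.67% of the time.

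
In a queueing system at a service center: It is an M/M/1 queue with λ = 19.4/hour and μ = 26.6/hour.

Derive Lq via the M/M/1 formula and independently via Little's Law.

Method 1 (direct): Lq = λ²/(μ(μ-λ)) = 376.36/(26.6 × 7.20) = 1.9651

Method 2 (Little's Law):
W = 1/(μ-λ) = 1/7.20 = 0.138889
Wq = W - 1/μ = 0.138889 - 0.0375940 = 0.101295
Lq = λWq = 19.4 × 0.101295 = 1.9651 ✔ (matches Method 1)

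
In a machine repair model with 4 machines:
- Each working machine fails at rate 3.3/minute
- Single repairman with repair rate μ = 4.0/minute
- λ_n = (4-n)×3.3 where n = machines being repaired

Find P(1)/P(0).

P(1)/P(0) = ∏_{i=0}^{1-1} λ_i/μ_{i+1}
= (4-0)×3.3/4.0
= 3.3000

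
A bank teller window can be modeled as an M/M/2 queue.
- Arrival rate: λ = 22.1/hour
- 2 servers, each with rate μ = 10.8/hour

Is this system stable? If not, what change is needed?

Stability requires ρ = λ/(cμ) < 1
ρ = 22.1/(2 × 10.8) = 22.1/21.60 = 1.0231
Since 1.0231 ≥ 1, the system is UNSTABLE.
Need c > λ/μ = 22.1/10.8 = 2.05.
Minimum servers needed: c = 3.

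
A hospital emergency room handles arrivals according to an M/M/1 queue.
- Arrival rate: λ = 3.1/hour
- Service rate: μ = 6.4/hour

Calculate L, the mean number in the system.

ρ = λ/μ = 3.1/6.4 = 0.4844
For M/M/1: L = λ/(μ-λ)
L = 3.1/(6.4-3.1) = 3.1/3.30
L = 0.9394 patients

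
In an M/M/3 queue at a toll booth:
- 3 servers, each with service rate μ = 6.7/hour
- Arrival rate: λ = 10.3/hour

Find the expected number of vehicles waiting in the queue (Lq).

Traffic intensity: ρ = λ/(cμ) = 10.3/(3×6.7) = 0.5124
Since ρ = 0.5124 < 1, system is stable.
Offered load a = λ/μ = cρ = 10.3/6.7 = 1.5373
P₀ = [ Σₙ₌₀^2 aⁿ/n! + a^3/(3!(1-ρ)) ]⁻¹
Σ = a^0/0! + a^1/1! + a^2/2! = 1.0000 + 1.5373 + 1.1817 = 3.7190
a^3/(3!(1-ρ)) = 3.6332/(6 × 0.48756) = 1.2420
P₀ = 1/(3.7190 + 1.2420) = 0.2016
Lq = P₀·a^3·ρ / (3!(1-ρ)²) = 0.20157 × 3.6332 × 0.51244 / (6 × 0.23772) = 0.2631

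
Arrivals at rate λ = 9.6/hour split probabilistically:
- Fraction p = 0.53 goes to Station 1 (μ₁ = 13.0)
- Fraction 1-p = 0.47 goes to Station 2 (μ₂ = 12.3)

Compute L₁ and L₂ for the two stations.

Effective rates: λ₁ = 9.6×0.53 = 5.088, λ₂ = 9.6×0.47 = 4.512
Station 1: ρ₁ = 5.088/13.0 = 0.3914, L₁ = ρ₁/(1-ρ₁) = 0.3914/(1-0.3914) = 0.6431
Station 2: ρ₂ = 4.512/12.3 = 0.36683, L₂ = ρ₂/(1-ρ₂) = 0.36683/(1-0.36683) = 0.5794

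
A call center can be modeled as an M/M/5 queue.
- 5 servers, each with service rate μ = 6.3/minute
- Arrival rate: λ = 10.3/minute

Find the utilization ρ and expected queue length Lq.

Traffic intensity: ρ = λ/(cμ) = 10.3/(5×6.3) = 0.3270
Since ρ = 0.3270 < 1, system is stable.
Offered load a = λ/μ = cρ = 10.3/6.3 = 1.6349
P₀ = [ Σₙ₌₀^4 aⁿ/n! + a^5/(5!(1-ρ)) ]⁻¹
Σ = a^0/0! + a^1/1! + a^2/2! + a^3/3! + a^4/4! = 1.0000 + 1.6349 + 1.3365 + 0.7283 + 0.2977 = 4.9974
a^5/(5!(1-ρ)) = 11.6811/(120 × 0.6730) = 0.1446
P₀ = 1/(4.9974 + 0.1446) = 0.1945
Lq = P₀·a^5·ρ / (5!(1-ρ)²) = 0.1945 × 11.6811 × 0.3270 / (120 × 0.4530) = 0.01367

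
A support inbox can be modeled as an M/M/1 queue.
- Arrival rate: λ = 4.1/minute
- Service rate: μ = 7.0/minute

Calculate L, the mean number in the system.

ρ = λ/μ = 4.1/7.0 = 0.5857
For M/M/1: L = λ/(μ-λ)
L = 4.1/(7.0-4.1) = 4.1/2.90
L = 1.4138 emails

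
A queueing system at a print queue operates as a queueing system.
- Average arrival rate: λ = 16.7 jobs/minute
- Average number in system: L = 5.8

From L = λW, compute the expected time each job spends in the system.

Little's Law: L = λW, so W = L/λ
W = 5.8/16.7 = 0.3473 minutes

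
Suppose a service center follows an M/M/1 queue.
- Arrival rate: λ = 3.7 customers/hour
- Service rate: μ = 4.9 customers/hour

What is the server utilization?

Server utilization: ρ = λ/μ
ρ = 3.7/4.9 = 0.7551
The server is busy 75.51% of the time.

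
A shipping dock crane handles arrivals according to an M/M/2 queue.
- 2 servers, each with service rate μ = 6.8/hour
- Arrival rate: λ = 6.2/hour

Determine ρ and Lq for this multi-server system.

Traffic intensity: ρ = λ/(cμ) = 6.2/(2×6.8) = 0.4559
Since ρ = 0.4559 < 1, system is stable.
Offered load a = λ/μ = cρ = 6.2/6.8 = 0.9118
P₀ = [ Σₙ₌₀^1 aⁿ/n! + a^2/(2!(1-ρ)) ]⁻¹
Σ = a^0/0! + a^1/1! = 1.0000 + 0.9118 = 1.9118
a^2/(2!(1-ρ)) = 0.8313/(2 × 0.5441) = 0.7639
P₀ = 1/(1.9118 + 0.7639) = 0.3737
Lq = P₀·a^2·ρ / (2!(1-ρ)²) = 0.3737 × 0.8313 × 0.4559 / (2 × 0.2961) = 0.2392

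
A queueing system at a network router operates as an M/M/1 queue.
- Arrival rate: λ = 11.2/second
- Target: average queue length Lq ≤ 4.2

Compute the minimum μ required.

For M/M/1: Lq = λ²/(μ(μ-λ))
Need Lq ≤ 4.2, i.e. μ(μ-λ) ≥ λ²/4.2
μ² - 11.2μ - 125.44/4.2 ≥ 0  →  μ² - 11.2μ - 29.86667 ≥ 0
Quadratic formula (positive root): μ = [λ + √(λ² + 4×29.86667)]/2
Discriminant: 125.44 + 4×29.86667 = 244.9067, √244.9067 = 15.6495
μ ≥ (11.2 + 15.6495)/2 = 13.4247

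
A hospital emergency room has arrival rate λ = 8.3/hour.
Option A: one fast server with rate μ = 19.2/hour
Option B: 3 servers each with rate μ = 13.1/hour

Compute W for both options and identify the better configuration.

Option A: single server μ = 19.2 (M/M/1)
  ρ_A = 8.3/19.2 = 0.4323
  W_A = 1/(μ-λ) = 1/(19.2-8.3) = 1/10.90 = 0.09174

Option B: 3 servers μ = 13.1 (M/M/3)
  ρ_B = λ/(cμ) = 8.3/(3×13.1) = 0.2112
  Offered load a = λ/μ = cρ = 8.3/13.1 = 0.6336
  P₀ = [ Σₙ₌₀^2 aⁿ/n! + a^3/(3!(1-ρ)) ]⁻¹
  Σ = a^0/0! + a^1/1! + a^2/2! = 1.0000 + 0.6336 + 0.2007 = 1.8343
  a^3/(3!(1-ρ)) = 0.25434/(6 × 0.78880) = 0.05374
  P₀ = 1/(1.8343 + 0.05374) = 0.5296
  Lq = P₀·a^3·ρ / (3!(1-ρ)²) = 0.52965 × 0.25434 × 0.21120 / (6 × 0.62221) = 0.007621
  Wq_B = Lq/λ = 0.0076209/8.3 = 0.00091818
  W_B = Wq_B + 1/μ = 0.00091818 + 0.076336 = 0.07725

Since W_B = 0.07725 < W_A = 0.09174, Option B (multiple servers) has the shorter time in system.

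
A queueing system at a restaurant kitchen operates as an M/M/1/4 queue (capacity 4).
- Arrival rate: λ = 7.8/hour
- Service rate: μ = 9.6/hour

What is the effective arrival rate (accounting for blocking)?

ρ = λ/μ = 7.8/9.6 = 0.8125
P₀ = (1-ρ)/(1-ρ^(K+1)) = (1-0.8125)/(1-0.8125^5) = 0.1875/0.6459 = 0.2903
P_K = P₀×ρ^K = 0.2903 × 0.8125^4 = 0.2903 × 0.4358 = 0.1265
λ_eff = λ(1-P_K) = 7.8 × (1 - 0.12651) = 7.8 × 0.87349 = 6.8132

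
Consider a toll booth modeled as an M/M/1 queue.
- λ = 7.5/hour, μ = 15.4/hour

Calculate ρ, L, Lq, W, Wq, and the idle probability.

Step 1: ρ = λ/μ = 7.5/15.4 = 0.4870
Step 2: L = λ/(μ-λ) = 7.5/7.90 = 0.9494
Step 3: Lq = λ²/(μ(μ-λ)) = 56.25/(15.4×7.90) = 0.4624
Step 4: W = 1/(μ-λ) = 1/7.90 = 0.12658
Step 5: Wq = λ/(μ(μ-λ)) = 7.5/(15.4×7.90) = 0.06165
Step 6: P(0) = 1-ρ = 0.5130
Verify: L = λW = 7.5×0.12658 = 0.9494 ✔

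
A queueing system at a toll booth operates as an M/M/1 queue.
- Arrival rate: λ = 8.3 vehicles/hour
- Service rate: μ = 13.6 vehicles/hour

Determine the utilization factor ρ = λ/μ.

Server utilization: ρ = λ/μ
ρ = 8.3/13.6 = 0.6103
The server is busy 61.03% of the time.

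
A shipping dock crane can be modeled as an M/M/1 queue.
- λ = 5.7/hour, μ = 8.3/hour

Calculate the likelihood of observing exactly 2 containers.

ρ = λ/μ = 5.7/8.3 = 0.6867
P(n) = (1-ρ)ρⁿ
P(2) = (1-0.6867) × 0.6867^2
P(2) = 0.31330 × 0.47156
P(2) = 0.1477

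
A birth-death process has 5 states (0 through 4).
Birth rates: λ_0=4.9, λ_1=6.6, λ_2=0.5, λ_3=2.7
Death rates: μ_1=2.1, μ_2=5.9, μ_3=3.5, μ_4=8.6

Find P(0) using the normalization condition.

Ratios P(n)/P(0) = (λ₀···λₙ₋₁)/(μ₁···μₙ):
P(1)/P(0) = (4.9)/(2.1) = 2.3333
P(2)/P(0) = (4.9×6.6)/(2.1×5.9) = 2.6102
P(3)/P(0) = (4.9×6.6×0.5)/(2.1×5.9×3.5) = 0.3729
P(4)/P(0) = (4.9×6.6×0.5×2.7)/(2.1×5.9×3.5×8.6) = 0.1171

Normalization: ∑ P(n) = 1
P(0) × (1.0000 + 2.3333 + 2.6102 + 0.3729 + 0.1171) = 1
P(0) × 6.4335 = 1
P(0) = 1/6.4335 = 0.1554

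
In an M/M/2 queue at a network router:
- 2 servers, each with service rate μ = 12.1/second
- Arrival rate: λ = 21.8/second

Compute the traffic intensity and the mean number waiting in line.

Traffic intensity: ρ = λ/(cμ) = 21.8/(2×12.1) = 0.9008
Since ρ = 0.9008 < 1, system is stable.
Offered load a = λ/μ = cρ = 21.8/12.1 = 1.8017
P₀ = [ Σₙ₌₀^1 aⁿ/n! + a^2/(2!(1-ρ)) ]⁻¹
Σ = a^0/0! + a^1/1! = 1.0000 + 1.8017 = 2.8017
a^2/(2!(1-ρ)) = 3.24595/(2 × 0.0991736) = 16.3650
P₀ = 1/(2.8017 + 16.3650) = 0.05217
Lq = P₀·a^2·ρ / (2!(1-ρ)²) = 0.0521739 × 3.24595 × 0.900826 / (2 × 0.00983539) = 7.7556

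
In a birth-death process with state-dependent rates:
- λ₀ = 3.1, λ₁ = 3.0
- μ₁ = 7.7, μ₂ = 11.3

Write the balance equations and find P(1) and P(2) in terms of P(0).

Balance equations:
State 0: λ₀P₀ = μ₁P₁ → P₁ = (λ₀/μ₁)P₀ = (3.1/7.7)P₀ = 0.4026P₀
State 1: P₂ = (λ₀λ₁)/(μ₁μ₂)P₀ = (3.1×3.0)/(7.7×11.3)P₀ = 0.1069P₀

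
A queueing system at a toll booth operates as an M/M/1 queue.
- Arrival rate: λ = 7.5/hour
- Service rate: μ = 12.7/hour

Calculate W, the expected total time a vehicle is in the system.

First, compute utilization: ρ = λ/μ = 7.5/12.7 = 0.5906
For M/M/1: W = 1/(μ-λ)
W = 1/(12.7-7.5) = 1/5.20
W = 0.1923 hours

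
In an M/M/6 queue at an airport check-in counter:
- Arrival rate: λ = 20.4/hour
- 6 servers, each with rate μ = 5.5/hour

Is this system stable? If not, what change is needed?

Stability requires ρ = λ/(cμ) < 1
ρ = 20.4/(6 × 5.5) = 20.4/33.00 = 0.6182
Since 0.6182 < 1, the system is STABLE.
The servers are busy 61.82% of the time.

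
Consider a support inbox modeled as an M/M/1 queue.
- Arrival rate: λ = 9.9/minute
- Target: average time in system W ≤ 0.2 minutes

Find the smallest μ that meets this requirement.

For M/M/1: W = 1/(μ-λ)
Need W ≤ 0.2, so 1/(μ-λ) ≤ 0.2
μ - λ ≥ 1/0.2 = 5.0000
μ ≥ 9.9 + 5.0000 = 14.9000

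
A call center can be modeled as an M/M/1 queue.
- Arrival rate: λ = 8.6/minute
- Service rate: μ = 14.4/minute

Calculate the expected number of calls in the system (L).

ρ = λ/μ = 8.6/14.4 = 0.5972
For M/M/1: L = λ/(μ-λ)
L = 8.6/(14.4-8.6) = 8.6/5.80
L = 1.4828 calls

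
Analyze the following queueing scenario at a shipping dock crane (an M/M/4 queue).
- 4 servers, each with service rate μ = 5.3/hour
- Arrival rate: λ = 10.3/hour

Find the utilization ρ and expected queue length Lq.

Traffic intensity: ρ = λ/(cμ) = 10.3/(4×5.3) = 0.4858
Since ρ = 0.4858 < 1, system is stable.
Offered load a = λ/μ = cρ = 10.3/5.3 = 1.9434
P₀ = [ Σₙ₌₀^3 aⁿ/n! + a^4/(4!(1-ρ)) ]⁻¹
Σ = a^0/0! + a^1/1! + a^2/2! + a^3/3! = 1.0000 + 1.9434 + 1.8884 + 1.2233 = 6.0551
a^4/(4!(1-ρ)) = 14.2641/(24 × 0.51415) = 1.1560
P₀ = 1/(6.0551 + 1.1560) = 0.1387
Lq = P₀·a^4·ρ / (4!(1-ρ)²) = 0.1387 × 14.2641 × 0.4858 / (24 × 0.2644) = 0.1515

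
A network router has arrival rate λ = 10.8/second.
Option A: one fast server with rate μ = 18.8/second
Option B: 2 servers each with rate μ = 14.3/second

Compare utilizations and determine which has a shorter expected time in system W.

Option A: single server μ = 18.8 (M/M/1)
  ρ_A = 10.8/18.8 = 0.5745
  W_A = 1/(μ-λ) = 1/(18.8-10.8) = 1/8.00 = 0.1250

Option B: 2 servers μ = 14.3 (M/M/2)
  ρ_B = λ/(cμ) = 10.8/(2×14.3) = 0.3776
  Offered load a = λ/μ = cρ = 10.8/14.3 = 0.7552
  P₀ = [ Σₙ₌₀^1 aⁿ/n! + a^2/(2!(1-ρ)) ]⁻¹
  Σ = a^0/0! + a^1/1! = 1.0000 + 0.7552 = 1.7552
  a^2/(2!(1-ρ)) = 0.5704/(2 × 0.6224) = 0.4582
  P₀ = 1/(1.7552 + 0.4582) = 0.4518
  Lq = P₀·a^2·ρ / (2!(1-ρ)²) = 0.4518 × 0.5704 × 0.3776 / (2 × 0.3874) = 0.1256
  Wq_B = Lq/λ = 0.1256/10.8 = 0.01163
  W_B = Wq_B + 1/μ = 0.01163 + 0.06993 = 0.08156

Since W_B = 0.08156 < W_A = 0.1250, Option B (multiple servers) has the shorter time in system.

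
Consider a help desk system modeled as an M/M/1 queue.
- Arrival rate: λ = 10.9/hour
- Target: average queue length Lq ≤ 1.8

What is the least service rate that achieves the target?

For M/M/1: Lq = λ²/(μ(μ-λ))
Need Lq ≤ 1.8, i.e. μ(μ-λ) ≥ λ²/1.8
μ² - 10.9μ - 118.81/1.8 ≥ 0  →  μ² - 10.9μ - 66.00556 ≥ 0
Quadratic formula (positive root): μ = [λ + √(λ² + 4×66.00556)]/2
Discriminant: 118.81 + 4×66.00556 = 382.8322, √382.8322 = 19.5661
μ ≥ (10.9 + 19.5661)/2 = 15.2330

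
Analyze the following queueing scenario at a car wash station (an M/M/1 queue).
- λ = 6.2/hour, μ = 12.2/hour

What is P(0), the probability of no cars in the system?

ρ = λ/μ = 6.2/12.2 = 0.5082
P(0) = 1 - ρ = 1 - 0.5082 = 0.4918
The server is idle 49.18% of the time.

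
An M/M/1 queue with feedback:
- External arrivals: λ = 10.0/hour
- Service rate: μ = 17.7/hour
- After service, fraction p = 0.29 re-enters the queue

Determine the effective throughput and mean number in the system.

Effective arrival rate: λ_eff = λ/(1-p) = 10.0/(1-0.29) = 10.0/0.71 = 14.08451
ρ = λ_eff/μ = 14.08451/17.7 = 0.795735
L = ρ/(1-ρ) = 0.795735/(1-0.795735) = 3.8956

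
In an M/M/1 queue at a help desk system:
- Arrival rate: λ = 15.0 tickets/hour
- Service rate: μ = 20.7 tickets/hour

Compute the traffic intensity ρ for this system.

Server utilization: ρ = λ/μ
ρ = 15.0/20.7 = 0.7246
The server is busy 72.46% of the time.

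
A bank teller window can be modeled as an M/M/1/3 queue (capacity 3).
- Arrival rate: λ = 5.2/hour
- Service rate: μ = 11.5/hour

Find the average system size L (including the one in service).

ρ = λ/μ = 5.2/11.5 = 0.4522
P₀ = (1-ρ)/(1-ρ^(K+1)) = (1-0.4522)/(1-0.4522^4) = 0.5478/0.9582 = 0.5717
P_K = P₀×ρ^K = 0.57171 × 0.4522^3 = 0.57171 × 0.092468 = 0.05286
L = ρ[1 - (K+1)ρ^K + Kρ^(K+1)] / [(1-ρ)(1-ρ^(K+1))]
L = 0.4522 × (1 - 4×0.09247 + 3×0.04181) / ((1 - 0.4522) × (1 - 0.04181)) = 0.6509 transactions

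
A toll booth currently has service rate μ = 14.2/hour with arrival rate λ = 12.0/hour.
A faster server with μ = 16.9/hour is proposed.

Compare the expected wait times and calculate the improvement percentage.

System 1: ρ₁ = 12.0/14.2 = 0.8451, W₁ = 1/(14.2-12.0) = 0.45455
System 2: ρ₂ = 12.0/16.9 = 0.7101, W₂ = 1/(16.9-12.0) = 0.20408
Improvement: (W₁-W₂)/W₁ = (0.45455-0.20408)/0.45455 = 55.10%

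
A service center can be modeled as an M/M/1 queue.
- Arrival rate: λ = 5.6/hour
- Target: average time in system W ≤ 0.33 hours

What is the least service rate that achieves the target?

For M/M/1: W = 1/(μ-λ)
Need W ≤ 0.33, so 1/(μ-λ) ≤ 0.33
μ - λ ≥ 1/0.33 = 3.0303
μ ≥ 5.6 + 3.0303 = 8.6303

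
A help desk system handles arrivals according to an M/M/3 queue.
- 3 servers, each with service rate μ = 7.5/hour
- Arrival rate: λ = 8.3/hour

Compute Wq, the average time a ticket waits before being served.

Traffic intensity: ρ = λ/(cμ) = 8.3/(3×7.5) = 0.3689
Since ρ = 0.3689 < 1, system is stable.
Offered load a = λ/μ = cρ = 8.3/7.5 = 1.1067
P₀ = [ Σₙ₌₀^2 aⁿ/n! + a^3/(3!(1-ρ)) ]⁻¹
Σ = a^0/0! + a^1/1! + a^2/2! = 1.00000 + 1.10667 + 0.612356 = 2.7190
a^3/(3!(1-ρ)) = 1.3553/(6 × 0.6311) = 0.3579
P₀ = 1/(2.7190 + 0.3579) = 0.3250
Lq = P₀·a^3·ρ / (3!(1-ρ)²) = 0.3250 × 1.3553 × 0.3689 / (6 × 0.3983) = 0.06799
Wq = Lq/λ = 0.06799/8.3 = 0.008192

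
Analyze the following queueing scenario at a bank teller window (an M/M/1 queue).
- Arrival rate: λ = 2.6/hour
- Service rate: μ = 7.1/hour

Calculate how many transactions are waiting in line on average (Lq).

ρ = λ/μ = 2.6/7.1 = 0.3662
For M/M/1: Lq = λ²/(μ(μ-λ))
Lq = 6.76/(7.1 × 4.50)
Lq = 0.2116 transactions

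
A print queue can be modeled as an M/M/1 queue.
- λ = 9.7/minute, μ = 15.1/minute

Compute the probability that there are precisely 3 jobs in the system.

ρ = λ/μ = 9.7/15.1 = 0.6424
P(n) = (1-ρ)ρⁿ
P(3) = (1-0.6424) × 0.6424^3
P(3) = 0.3576 × 0.2651
P(3) = 0.09480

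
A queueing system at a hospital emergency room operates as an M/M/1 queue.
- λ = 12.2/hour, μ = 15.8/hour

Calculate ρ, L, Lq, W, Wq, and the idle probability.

Step 1: ρ = λ/μ = 12.2/15.8 = 0.7722
Step 2: L = λ/(μ-λ) = 12.2/3.60 = 3.3889
Step 3: Lq = λ²/(μ(μ-λ)) = 148.84/(15.8×3.60) = 2.6167
Step 4: W = 1/(μ-λ) = 1/3.60 = 0.27778
Step 5: Wq = λ/(μ(μ-λ)) = 12.2/(15.8×3.60) = 0.2145
Step 6: P(0) = 1-ρ = 0.2278
Verify: L = λW = 12.2×0.27778 = 3.3889 ✔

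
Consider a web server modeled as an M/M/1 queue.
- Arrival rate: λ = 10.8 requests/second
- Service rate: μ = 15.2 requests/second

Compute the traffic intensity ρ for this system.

Server utilization: ρ = λ/μ
ρ = 10.8/15.2 = 0.7105
The server is busy 71.05% of the time.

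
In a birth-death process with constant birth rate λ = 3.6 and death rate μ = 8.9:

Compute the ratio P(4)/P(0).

For constant rates: P(n)/P(0) = (λ/μ)^n
P(4)/P(0) = (3.6/8.9)^4 = 0.4045^4 = 0.02677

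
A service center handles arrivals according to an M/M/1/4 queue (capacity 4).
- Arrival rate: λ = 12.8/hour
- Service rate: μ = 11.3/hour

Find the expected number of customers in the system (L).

ρ = λ/μ = 12.8/11.3 = 1.13274
P₀ = (1-ρ)/(1-ρ^(K+1)) = (1-1.13274)/(1-1.13274^5) = -0.13274/-0.86488 = 0.1535
P_K = P₀×ρ^K = 0.1535 × 1.13274^4 = 0.1535 × 1.6463 = 0.2527
L = ρ[1 - (K+1)ρ^K + Kρ^(K+1)] / [(1-ρ)(1-ρ^(K+1))]
L = 1.13274 × (1 - 5×1.646345 + 4×1.864881) / ((1 - 1.13274) × (1 - 1.864881)) = 2.2476 customers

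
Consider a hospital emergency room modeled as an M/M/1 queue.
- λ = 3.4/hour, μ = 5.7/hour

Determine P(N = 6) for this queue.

ρ = λ/μ = 3.4/5.7 = 0.5965
P(n) = (1-ρ)ρⁿ
P(6) = (1-0.5965) × 0.5965^6
P(6) = 0.4035 × 0.04505
P(6) = 0.01818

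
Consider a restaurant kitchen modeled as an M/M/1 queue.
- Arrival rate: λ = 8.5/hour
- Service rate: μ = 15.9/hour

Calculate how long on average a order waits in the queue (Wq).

First, compute utilization: ρ = λ/μ = 8.5/15.9 = 0.5346
For M/M/1: Wq = λ/(μ(μ-λ))
Wq = 8.5/(15.9 × (15.9-8.5))
Wq = 8.5/(15.9 × 7.40)
Wq = 0.07224 hours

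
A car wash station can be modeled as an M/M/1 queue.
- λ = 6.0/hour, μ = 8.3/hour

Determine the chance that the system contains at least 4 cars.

ρ = λ/μ = 6.0/8.3 = 0.7229
P(N ≥ n) = ρⁿ
P(N ≥ 4) = 0.7229^4
P(N ≥ 4) = 0.2731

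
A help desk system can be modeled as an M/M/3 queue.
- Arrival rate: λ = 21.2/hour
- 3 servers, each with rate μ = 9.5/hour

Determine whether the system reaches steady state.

Stability requires ρ = λ/(cμ) < 1
ρ = 21.2/(3 × 9.5) = 21.2/28.50 = 0.7439
Since 0.7439 < 1, the system is STABLE.
The servers are busy 74.39% of the time.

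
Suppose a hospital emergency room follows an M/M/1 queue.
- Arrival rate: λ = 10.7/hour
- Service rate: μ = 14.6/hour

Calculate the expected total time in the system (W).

First, compute utilization: ρ = λ/μ = 10.7/14.6 = 0.7329
For M/M/1: W = 1/(μ-λ)
W = 1/(14.6-10.7) = 1/3.90
W = 0.2564 hours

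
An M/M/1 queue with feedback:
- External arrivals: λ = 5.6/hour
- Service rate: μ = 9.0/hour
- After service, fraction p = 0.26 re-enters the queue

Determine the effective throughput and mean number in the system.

Effective arrival rate: λ_eff = λ/(1-p) = 5.6/(1-0.26) = 5.6/0.74 = 7.5676
ρ = λ_eff/μ = 7.5676/9.0 = 0.84084
L = ρ/(1-ρ) = 0.84084/(1-0.84084) = 5.2830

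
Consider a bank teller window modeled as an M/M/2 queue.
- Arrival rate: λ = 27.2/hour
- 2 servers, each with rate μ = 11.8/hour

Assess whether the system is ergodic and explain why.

Stability requires ρ = λ/(cμ) < 1
ρ = 27.2/(2 × 11.8) = 27.2/23.60 = 1.1525
Since 1.1525 ≥ 1, the system is UNSTABLE.
Need c > λ/μ = 27.2/11.8 = 2.31.
Minimum servers needed: c = 3.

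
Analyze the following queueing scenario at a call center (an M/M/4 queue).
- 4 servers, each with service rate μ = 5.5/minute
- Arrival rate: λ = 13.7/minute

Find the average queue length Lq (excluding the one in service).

Traffic intensity: ρ = λ/(cμ) = 13.7/(4×5.5) = 0.6227
Since ρ = 0.6227 < 1, system is stable.
Offered load a = λ/μ = cρ = 13.7/5.5 = 2.4909
P₀ = [ Σₙ₌₀^3 aⁿ/n! + a^4/(4!(1-ρ)) ]⁻¹
Σ = a^0/0! + a^1/1! + a^2/2! + a^3/3! = 1.0000 + 2.4909 + 3.1023 + 2.5759 = 9.1691
a^4/(4!(1-ρ)) = 38.4974/(24 × 0.377273) = 4.2517
P₀ = 1/(9.1691 + 4.2517) = 0.07451
Lq = P₀·a^4·ρ / (4!(1-ρ)²) = 0.074511 × 38.4974 × 0.62273 / (24 × 0.14233) = 0.5229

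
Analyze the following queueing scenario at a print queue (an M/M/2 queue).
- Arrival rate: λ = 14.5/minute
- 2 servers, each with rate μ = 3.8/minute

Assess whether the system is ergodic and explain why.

Stability requires ρ = λ/(cμ) < 1
ρ = 14.5/(2 × 3.8) = 14.5/7.60 = 1.9079
Since 1.9079 ≥ 1, the system is UNSTABLE.
Need c > λ/μ = 14.5/3.8 = 3.82.
Minimum servers needed: c = 4.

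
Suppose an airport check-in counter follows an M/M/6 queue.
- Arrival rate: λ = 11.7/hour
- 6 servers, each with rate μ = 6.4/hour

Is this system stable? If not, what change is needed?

Stability requires ρ = λ/(cμ) < 1
ρ = 11.7/(6 × 6.4) = 11.7/38.40 = 0.3047
Since 0.3047 < 1, the system is STABLE.
The servers are busy 30.47% of the time.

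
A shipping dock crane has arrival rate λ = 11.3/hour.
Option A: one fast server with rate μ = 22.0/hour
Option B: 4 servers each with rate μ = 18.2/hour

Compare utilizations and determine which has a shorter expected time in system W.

Option A: single server μ = 22.0 (M/M/1)
  ρ_A = 11.3/22.0 = 0.5136
  W_A = 1/(μ-λ) = 1/(22.0-11.3) = 1/10.70 = 0.09346

Option B: 4 servers μ = 18.2 (M/M/4)
  ρ_B = λ/(cμ) = 11.3/(4×18.2) = 0.1552
  Offered load a = λ/μ = cρ = 11.3/18.2 = 0.6209
  P₀ = [ Σₙ₌₀^3 aⁿ/n! + a^4/(4!(1-ρ)) ]⁻¹
  Σ = a^0/0! + a^1/1! + a^2/2! + a^3/3! = 1.0000 + 0.6209 + 0.1927 + 0.03989 = 1.8535
  a^4/(4!(1-ρ)) = 0.1486/(24 × 0.8448) = 0.007329
  P₀ = 1/(1.8535 + 0.007329) = 0.5374
  Lq = P₀·a^4·ρ / (4!(1-ρ)²) = 0.53739 × 0.14860 × 0.15522 / (24 × 0.71365) = 0.0007237
  Wq_B = Lq/λ = 0.00072371/11.3 = 0.00006405
  W_B = Wq_B + 1/μ = 0.00006405 + 0.05495 = 0.05501

Since W_B = 0.05501 < W_A = 0.09346, Option B (multiple servers) has the shorter time in system.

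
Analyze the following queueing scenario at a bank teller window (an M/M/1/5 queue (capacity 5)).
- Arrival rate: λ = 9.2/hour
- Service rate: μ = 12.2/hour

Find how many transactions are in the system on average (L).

ρ = λ/μ = 9.2/12.2 = 0.7541
P₀ = (1-ρ)/(1-ρ^(K+1)) = (1-0.7541)/(1-0.7541^6) = 0.2459/0.8161 = 0.3013
P_K = P₀×ρ^K = 0.30131 × 0.7541^5 = 0.30131 × 0.24386 = 0.07348
L = ρ[1 - (K+1)ρ^K + Kρ^(K+1)] / [(1-ρ)(1-ρ^(K+1))]
L = 0.7541 × (1 - 6×0.243862 + 5×0.183897) / ((1 - 0.7541) × (1 - 0.183897)) = 1.7147 transactions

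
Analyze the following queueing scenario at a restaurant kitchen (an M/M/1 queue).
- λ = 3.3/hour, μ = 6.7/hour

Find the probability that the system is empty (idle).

ρ = λ/μ = 3.3/6.7 = 0.4925
P(0) = 1 - ρ = 1 - 0.4925 = 0.5075
The server is idle 50.75% of the time.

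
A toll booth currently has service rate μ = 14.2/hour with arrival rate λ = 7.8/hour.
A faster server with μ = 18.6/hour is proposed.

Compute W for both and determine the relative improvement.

System 1: ρ₁ = 7.8/14.2 = 0.5493, W₁ = 1/(14.2-7.8) = 0.15625
System 2: ρ₂ = 7.8/18.6 = 0.4194, W₂ = 1/(18.6-7.8) = 0.092593
Improvement: (W₁-W₂)/W₁ = (0.15625-0.092593)/0.15625 = 40.74%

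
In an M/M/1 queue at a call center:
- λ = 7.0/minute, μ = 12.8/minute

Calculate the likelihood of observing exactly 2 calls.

ρ = λ/μ = 7.0/12.8 = 0.5469
P(n) = (1-ρ)ρⁿ
P(2) = (1-0.5469) × 0.5469^2
P(2) = 0.4531 × 0.2991
P(2) = 0.1355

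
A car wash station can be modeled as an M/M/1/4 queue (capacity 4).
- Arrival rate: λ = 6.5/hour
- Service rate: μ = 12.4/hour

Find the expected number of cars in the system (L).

ρ = λ/μ = 6.5/12.4 = 0.524194
P₀ = (1-ρ)/(1-ρ^(K+1)) = (1-0.524194)/(1-0.524194^5) = 0.4758/0.9604 = 0.4954
P_K = P₀×ρ^K = 0.49541 × 0.524194^4 = 0.49541 × 0.075504 = 0.03741
L = ρ[1 - (K+1)ρ^K + Kρ^(K+1)] / [(1-ρ)(1-ρ^(K+1))]
L = 0.524194 × (1 - 5×0.075504 + 4×0.039579) / ((1 - 0.524194) × (1 - 0.039579)) = 0.8956 cars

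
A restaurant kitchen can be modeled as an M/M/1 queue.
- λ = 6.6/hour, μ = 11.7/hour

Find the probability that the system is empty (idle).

ρ = λ/μ = 6.6/11.7 = 0.5641
P(0) = 1 - ρ = 1 - 0.5641 = 0.4359
The server is idle 43.59% of the time.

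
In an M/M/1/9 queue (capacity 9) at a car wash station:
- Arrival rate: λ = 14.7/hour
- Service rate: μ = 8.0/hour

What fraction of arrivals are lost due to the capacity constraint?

ρ = λ/μ = 14.7/8.0 = 1.8375
P₀ = (1-ρ)/(1-ρ^(K+1)) = (1-1.8375)/(1-1.8375^10) = -0.8375/-437.8069 = 0.001913
P_K = P₀×ρ^K = 0.001913 × 1.8375^9 = 0.001913 × 238.8065 = 0.4568
Blocking probability = 45.68%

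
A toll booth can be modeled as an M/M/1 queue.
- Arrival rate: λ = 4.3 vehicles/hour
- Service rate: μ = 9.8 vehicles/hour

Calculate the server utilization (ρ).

Server utilization: ρ = λ/μ
ρ = 4.3/9.8 = 0.4388
The server is busy 43.88% of the time.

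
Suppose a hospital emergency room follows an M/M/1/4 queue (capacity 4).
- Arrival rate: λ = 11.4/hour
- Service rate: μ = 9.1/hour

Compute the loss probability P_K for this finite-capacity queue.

ρ = λ/μ = 11.4/9.1 = 1.25275
P₀ = (1-ρ)/(1-ρ^(K+1)) = (1-1.25275)/(1-1.25275^5) = -0.2528/-2.0855 = 0.1212
P_K = P₀×ρ^K = 0.1212 × 1.25275^4 = 0.1212 × 2.4630 = 0.2985
Blocking probability = 29.85%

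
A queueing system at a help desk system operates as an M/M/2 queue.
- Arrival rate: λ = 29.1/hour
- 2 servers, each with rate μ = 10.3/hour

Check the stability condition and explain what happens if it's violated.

Stability requires ρ = λ/(cμ) < 1
ρ = 29.1/(2 × 10.3) = 29.1/20.60 = 1.4126
Since 1.4126 ≥ 1, the system is UNSTABLE.
Need c > λ/μ = 29.1/10.3 = 2.83.
Minimum servers needed: c = 3.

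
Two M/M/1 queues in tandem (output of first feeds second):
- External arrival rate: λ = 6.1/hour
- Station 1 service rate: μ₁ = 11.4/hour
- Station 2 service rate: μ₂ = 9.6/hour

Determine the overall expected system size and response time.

By Jackson's theorem, each station behaves as independent M/M/1.
Station 1: ρ₁ = 6.1/11.4 = 0.5351, L₁ = ρ₁/(1-ρ₁) = λ/(μ₁-λ) = 6.1/5.30 = 1.1509
Station 2: ρ₂ = 6.1/9.6 = 0.6354, L₂ = ρ₂/(1-ρ₂) = λ/(μ₂-λ) = 6.1/3.50 = 1.7429
Total: L = L₁ + L₂ = 1.1509 + 1.7429 = 2.8938
W = L/λ = 2.8938/6.1 = 0.4744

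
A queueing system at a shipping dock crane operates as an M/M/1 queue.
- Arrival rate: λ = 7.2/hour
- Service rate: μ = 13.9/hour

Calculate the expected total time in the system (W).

First, compute utilization: ρ = λ/μ = 7.2/13.9 = 0.5180
For M/M/1: W = 1/(μ-λ)
W = 1/(13.9-7.2) = 1/6.70
W = 0.1493 hours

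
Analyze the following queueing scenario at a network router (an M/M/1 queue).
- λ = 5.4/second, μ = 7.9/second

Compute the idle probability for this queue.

ρ = λ/μ = 5.4/7.9 = 0.6835
P(0) = 1 - ρ = 1 - 0.6835 = 0.3165
The server is idle 31.65% of the time.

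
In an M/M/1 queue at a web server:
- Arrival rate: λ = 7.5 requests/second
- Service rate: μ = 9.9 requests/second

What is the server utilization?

Server utilization: ρ = λ/μ
ρ = 7.5/9.9 = 0.7576
The server is busy 75.76% of the time.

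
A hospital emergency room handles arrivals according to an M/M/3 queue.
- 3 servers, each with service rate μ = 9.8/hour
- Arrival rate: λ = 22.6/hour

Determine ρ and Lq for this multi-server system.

Traffic intensity: ρ = λ/(cμ) = 22.6/(3×9.8) = 0.7687
Since ρ = 0.7687 < 1, system is stable.
Offered load a = λ/μ = cρ = 22.6/9.8 = 2.3061
P₀ = [ Σₙ₌₀^2 aⁿ/n! + a^3/(3!(1-ρ)) ]⁻¹
Σ = a^0/0! + a^1/1! + a^2/2! = 1.0000 + 2.3061 + 2.6591 = 5.9652
a^3/(3!(1-ρ)) = 12.2644/(6 × 0.231293) = 8.8376
P₀ = 1/(5.9652 + 8.8376) = 0.06755
Lq = P₀·a^3·ρ / (3!(1-ρ)²) = 0.067555 × 12.2644 × 0.76871 / (6 × 0.053496) = 1.9842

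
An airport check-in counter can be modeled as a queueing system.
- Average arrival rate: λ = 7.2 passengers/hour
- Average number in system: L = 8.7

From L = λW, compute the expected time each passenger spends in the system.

Little's Law: L = λW, so W = L/λ
W = 8.7/7.2 = 1.2083 hours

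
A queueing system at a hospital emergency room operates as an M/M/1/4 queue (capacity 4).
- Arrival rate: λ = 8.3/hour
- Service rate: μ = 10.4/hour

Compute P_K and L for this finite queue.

ρ = λ/μ = 8.3/10.4 = 0.7981
P₀ = (1-ρ)/(1-ρ^(K+1)) = (1-0.7981)/(1-0.7981^5) = 0.2019/0.6762 = 0.2986
P_K = P₀×ρ^K = 0.2986 × 0.7981^4 = 0.2986 × 0.4057 = 0.1211
Blocking probability P_4 = 0.1211 (12.11%)
L = ρ[1 - (K+1)ρ^K + Kρ^(K+1)] / [(1-ρ)(1-ρ^(K+1))]
L = 0.7981 × (1 - 5×0.405723 + 4×0.323807) / ((1 - 0.7981) × (1 - 0.323807)) = 1.5586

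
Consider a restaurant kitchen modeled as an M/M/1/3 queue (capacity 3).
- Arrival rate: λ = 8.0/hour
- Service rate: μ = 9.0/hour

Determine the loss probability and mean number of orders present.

ρ = λ/μ = 8.0/9.0 = 0.88889
P₀ = (1-ρ)/(1-ρ^(K+1)) = (1-0.88889)/(1-0.88889^4) = 0.1111/0.3757 = 0.2957
P_K = P₀×ρ^K = 0.2957 × 0.88889^3 = 0.2957 × 0.7023 = 0.2077
Blocking probability P_3 = 0.2077 (20.77%)
L = ρ[1 - (K+1)ρ^K + Kρ^(K+1)] / [(1-ρ)(1-ρ^(K+1))]
L = 0.88889 × (1 - 4×0.702335 + 3×0.624298) / ((1 - 0.88889) × (1 - 0.624298)) = 1.3533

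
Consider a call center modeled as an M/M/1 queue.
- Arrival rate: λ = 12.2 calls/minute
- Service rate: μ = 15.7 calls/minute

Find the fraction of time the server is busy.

Server utilization: ρ = λ/μ
ρ = 12.2/15.7 = 0.7771
The server is busy 77.71% of the time.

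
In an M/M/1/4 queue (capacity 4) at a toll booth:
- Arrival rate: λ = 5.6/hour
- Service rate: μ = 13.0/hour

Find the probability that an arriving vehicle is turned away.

ρ = λ/μ = 5.6/13.0 = 0.4308
P₀ = (1-ρ)/(1-ρ^(K+1)) = (1-0.4308)/(1-0.4308^5) = 0.5692/0.9852 = 0.5778
P_K = P₀×ρ^K = 0.5778 × 0.4308^4 = 0.5778 × 0.03444 = 0.01990
Blocking probability = 1.99%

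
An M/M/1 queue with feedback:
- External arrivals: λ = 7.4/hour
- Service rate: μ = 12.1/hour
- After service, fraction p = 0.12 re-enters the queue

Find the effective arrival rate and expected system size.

Effective arrival rate: λ_eff = λ/(1-p) = 7.4/(1-0.12) = 7.4/0.88 = 8.40909
ρ = λ_eff/μ = 8.40909/12.1 = 0.694966
L = ρ/(1-ρ) = 0.694966/(1-0.694966) = 2.2783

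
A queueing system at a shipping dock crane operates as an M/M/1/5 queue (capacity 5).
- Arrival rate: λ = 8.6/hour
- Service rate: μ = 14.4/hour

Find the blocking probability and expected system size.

ρ = λ/μ = 8.6/14.4 = 0.59722
P₀ = (1-ρ)/(1-ρ^(K+1)) = (1-0.59722)/(1-0.59722^6) = 0.40278/0.95463 = 0.4219
P_K = P₀×ρ^K = 0.4219 × 0.59722^5 = 0.4219 × 0.07598 = 0.03206
Blocking probability P_5 = 0.03206 (3.21%)
L = ρ[1 - (K+1)ρ^K + Kρ^(K+1)] / [(1-ρ)(1-ρ^(K+1))]
L = 0.59722 × (1 - 6×0.075975 + 5×0.045374) / ((1 - 0.59722) × (1 - 0.045374)) = 1.1976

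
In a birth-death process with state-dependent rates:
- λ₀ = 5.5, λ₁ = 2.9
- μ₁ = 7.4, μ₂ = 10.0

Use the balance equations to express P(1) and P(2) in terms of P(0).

Balance equations:
State 0: λ₀P₀ = μ₁P₁ → P₁ = (λ₀/μ₁)P₀ = (5.5/7.4)P₀ = 0.7432P₀
State 1: P₂ = (λ₀λ₁)/(μ₁μ₂)P₀ = (5.5×2.9)/(7.4×10.0)P₀ = 0.2155P₀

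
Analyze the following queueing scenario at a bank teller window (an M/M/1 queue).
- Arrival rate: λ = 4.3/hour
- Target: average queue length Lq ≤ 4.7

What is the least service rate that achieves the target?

For M/M/1: Lq = λ²/(μ(μ-λ))
Need Lq ≤ 4.7, i.e. μ(μ-λ) ≥ λ²/4.7
μ² - 4.3μ - 18.49/4.7 ≥ 0  →  μ² - 4.3μ - 3.934043 ≥ 0
Quadratic formula (positive root): μ = [λ + √(λ² + 4×3.934043)]/2
Discriminant: 18.49 + 4×3.934043 = 34.22617, √34.22617 = 5.85031
μ ≥ (4.3 + 5.85031)/2 = 5.0752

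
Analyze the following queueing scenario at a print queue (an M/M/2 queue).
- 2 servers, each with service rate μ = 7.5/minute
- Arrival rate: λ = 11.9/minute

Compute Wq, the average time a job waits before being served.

Traffic intensity: ρ = λ/(cμ) = 11.9/(2×7.5) = 0.7933
Since ρ = 0.7933 < 1, system is stable.
Offered load a = λ/μ = cρ = 11.9/7.5 = 1.5867
P₀ = [ Σₙ₌₀^1 aⁿ/n! + a^2/(2!(1-ρ)) ]⁻¹
Σ = a^0/0! + a^1/1! = 1.0000 + 1.5867 = 2.5867
a^2/(2!(1-ρ)) = 2.517511/(2 × 0.2066667) = 6.0908
P₀ = 1/(2.5867 + 6.0908) = 0.1152
Lq = P₀·a^2·ρ / (2!(1-ρ)²) = 0.11524 × 2.5175 × 0.79333 / (2 × 0.042711) = 2.6944
Wq = Lq/λ = 2.6944/11.9 = 0.2264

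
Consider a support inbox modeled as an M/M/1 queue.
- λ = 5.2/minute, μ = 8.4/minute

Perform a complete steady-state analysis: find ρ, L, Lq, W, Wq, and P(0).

Step 1: ρ = λ/μ = 5.2/8.4 = 0.6190
Step 2: L = λ/(μ-λ) = 5.2/3.20 = 1.6250
Step 3: Lq = λ²/(μ(μ-λ)) = 27.04/(8.4×3.20) = 1.0060
Step 4: W = 1/(μ-λ) = 1/3.20 = 0.3125
Step 5: Wq = λ/(μ(μ-λ)) = 5.2/(8.4×3.20) = 0.1935
Step 6: P(0) = 1-ρ = 0.3810
Verify: L = λW = 5.2×0.3125 = 1.6250 ✔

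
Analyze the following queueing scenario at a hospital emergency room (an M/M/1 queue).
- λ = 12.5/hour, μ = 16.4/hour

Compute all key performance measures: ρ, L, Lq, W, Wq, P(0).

Step 1: ρ = λ/μ = 12.5/16.4 = 0.7622
Step 2: L = λ/(μ-λ) = 12.5/3.90 = 3.2051
Step 3: Lq = λ²/(μ(μ-λ)) = 156.25/(16.4×3.90) = 2.4429
Step 4: W = 1/(μ-λ) = 1/3.90 = 0.25641
Step 5: Wq = λ/(μ(μ-λ)) = 12.5/(16.4×3.90) = 0.1954
Step 6: P(0) = 1-ρ = 0.2378
Verify: L = λW = 12.5×0.25641 = 3.2051 ✔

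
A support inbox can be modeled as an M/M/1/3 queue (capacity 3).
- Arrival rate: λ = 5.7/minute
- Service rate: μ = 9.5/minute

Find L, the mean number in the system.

ρ = λ/μ = 5.7/9.5 = 0.6000
P₀ = (1-ρ)/(1-ρ^(K+1)) = (1-0.6000)/(1-0.6000^4) = 0.4000/0.8704 = 0.4596
P_K = P₀×ρ^K = 0.45956 × 0.6000^3 = 0.45956 × 0.21600 = 0.09926
L = ρ[1 - (K+1)ρ^K + Kρ^(K+1)] / [(1-ρ)(1-ρ^(K+1))]
L = 0.6000 × (1 - 4×0.2160 + 3×0.1296) / ((1 - 0.6000) × (1 - 0.1296)) = 0.9044 emails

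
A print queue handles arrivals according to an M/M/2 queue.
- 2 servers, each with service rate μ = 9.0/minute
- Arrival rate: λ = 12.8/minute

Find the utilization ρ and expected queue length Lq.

Traffic intensity: ρ = λ/(cμ) = 12.8/(2×9.0) = 0.7111
Since ρ = 0.7111 < 1, system is stable.
Offered load a = λ/μ = cρ = 12.8/9.0 = 1.4222
P₀ = [ Σₙ₌₀^1 aⁿ/n! + a^2/(2!(1-ρ)) ]⁻¹
Σ = a^0/0! + a^1/1! = 1.0000 + 1.4222 = 2.4222
a^2/(2!(1-ρ)) = 2.02272/(2 × 0.288889) = 3.5009
P₀ = 1/(2.4222 + 3.5009) = 0.1688
Lq = P₀·a^2·ρ / (2!(1-ρ)²) = 0.16883 × 2.0227 × 0.71111 / (2 × 0.083457) = 1.4549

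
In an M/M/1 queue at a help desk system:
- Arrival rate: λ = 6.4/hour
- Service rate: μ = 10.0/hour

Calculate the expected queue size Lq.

ρ = λ/μ = 6.4/10.0 = 0.6400
For M/M/1: Lq = λ²/(μ(μ-λ))
Lq = 40.96/(10.0 × 3.60)
Lq = 1.1378 tickets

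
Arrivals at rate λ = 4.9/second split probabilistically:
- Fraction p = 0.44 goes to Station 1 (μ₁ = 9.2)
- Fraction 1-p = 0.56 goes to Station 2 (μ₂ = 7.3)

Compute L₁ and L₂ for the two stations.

Effective rates: λ₁ = 4.9×0.44 = 2.156, λ₂ = 4.9×0.56 = 2.744
Station 1: ρ₁ = 2.156/9.2 = 0.23435, L₁ = ρ₁/(1-ρ₁) = 0.23435/(1-0.23435) = 0.3061
Station 2: ρ₂ = 2.744/7.3 = 0.3759, L₂ = ρ₂/(1-ρ₂) = 0.3759/(1-0.3759) = 0.6023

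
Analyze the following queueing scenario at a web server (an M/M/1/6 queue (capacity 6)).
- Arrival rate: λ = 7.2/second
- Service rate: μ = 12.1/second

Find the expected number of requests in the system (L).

ρ = λ/μ = 7.2/12.1 = 0.59504
P₀ = (1-ρ)/(1-ρ^(K+1)) = (1-0.59504)/(1-0.59504^7) = 0.40496/0.97359 = 0.4159
P_K = P₀×ρ^K = 0.4159 × 0.59504^6 = 0.4159 × 0.04439 = 0.01846
L = ρ[1 - (K+1)ρ^K + Kρ^(K+1)] / [(1-ρ)(1-ρ^(K+1))]
L = 0.59504 × (1 - 7×0.044389 + 6×0.026413) / ((1 - 0.59504) × (1 - 0.026413)) = 1.2795 requests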